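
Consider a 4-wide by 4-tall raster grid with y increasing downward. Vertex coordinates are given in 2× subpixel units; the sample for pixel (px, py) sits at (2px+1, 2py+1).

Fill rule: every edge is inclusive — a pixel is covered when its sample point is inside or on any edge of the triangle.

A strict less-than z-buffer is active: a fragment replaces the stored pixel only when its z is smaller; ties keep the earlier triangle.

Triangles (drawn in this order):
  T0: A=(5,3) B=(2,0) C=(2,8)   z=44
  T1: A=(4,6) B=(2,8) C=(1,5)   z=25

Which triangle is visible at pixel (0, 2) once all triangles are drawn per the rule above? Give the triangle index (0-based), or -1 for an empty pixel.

T0:
  2·area = 24  (B↔C swapped to make it positive)
  edge (5, 3)→(2, 8): d=(-3,5) inclusive
  edge (2, 8)→(2, 0): d=(0,-8) inclusive
  edge (2, 0)→(5, 3): d=(3,3) inclusive
    (1,0)@(3, 1): e=[16,8,0] → X  [on edge]
    (2,0)@(5, 1): e=[6,24,-6] → .
    (1,1)@(3, 3): e=[10,8,6] → X
    (2,1)@(5, 3): e=[0,24,0] → X  [on edge]
    (3,1)@(7, 3): e=[-10,40,-6] → .
    (1,2)@(3, 5): e=[4,8,12] → X
    (2,2)@(5, 5): e=[-6,24,6] → .
    (3,2)@(7, 5): e=[-16,40,0] → .  [on edge]
    (1,3)@(3, 7): e=[-2,8,18] → .
  covered (4 px):
    . X . .
    . X X .
    . X . .
    . . . .
T1:
  2·area = 8
  edge (4, 6)→(2, 8): d=(-2,2) inclusive
  edge (2, 8)→(1, 5): d=(-1,-3) inclusive
  edge (1, 5)→(4, 6): d=(3,1) inclusive
    (3,1)@(7, 3): e=[0,20,-12] → .  [on edge]
    (0,2)@(1, 5): e=[8,0,0] → X  [on edge]
    (1,2)@(3, 5): e=[4,6,-2] → .
    (2,2)@(5, 5): e=[0,12,-4] → .  [on edge]
    (0,3)@(1, 7): e=[4,-2,6] → .
    (1,3)@(3, 7): e=[0,4,4] → X  [on edge]
    (2,3)@(5, 7): e=[-4,10,2] → .
    (3,3)@(7, 7): e=[-8,16,0] → .  [on edge]
  covered (2 px):
    . . . .
    . . . .
    X . . .
    . X . .

Z-buffer (winner per pixel, '.' = empty):
  . 0 . .
  . 0 0 .
  1 0 . .
  . 1 . .

Answer: 1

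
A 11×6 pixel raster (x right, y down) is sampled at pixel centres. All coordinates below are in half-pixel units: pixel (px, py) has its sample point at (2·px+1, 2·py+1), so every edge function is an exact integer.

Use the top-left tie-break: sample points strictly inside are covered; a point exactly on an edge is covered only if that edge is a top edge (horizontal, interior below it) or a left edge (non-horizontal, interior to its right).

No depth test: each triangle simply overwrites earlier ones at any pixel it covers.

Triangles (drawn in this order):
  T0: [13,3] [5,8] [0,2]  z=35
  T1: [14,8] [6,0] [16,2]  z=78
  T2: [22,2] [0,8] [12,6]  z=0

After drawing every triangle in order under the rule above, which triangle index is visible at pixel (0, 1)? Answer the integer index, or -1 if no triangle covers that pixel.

T0:
  2·area = 73
  edge (13, 3)→(5, 8): d=(-8,5) right/bottom  bias=-1
  edge (5, 8)→(0, 2): d=(-5,-6) top-left  bias=+0
  edge (0, 2)→(13, 3): d=(13,1) right/bottom  bias=-1
    (0,1)@(1, 3): e=[60,1,12] → █
    (1,1)@(3, 3): e=[50,13,10] → █
    (2,1)@(5, 3): e=[40,25,8] → █
    (3,1)@(7, 3): e=[30,37,6] → █
    (4,1)@(9, 3): e=[20,49,4] → █
    (5,1)@(11, 3): e=[10,61,2] → █
    (6,1)@(13, 3): e=[0,73,0] → ·  [on edge]
    (0,2)@(1, 5): e=[44,-9,38] → ·
    (1,2)@(3, 5): e=[34,3,36] → █
    (5,2)@(11, 5): e=[-6,51,28] → ·
    (1,3)@(3, 7): e=[18,-7,62] → ·
    (2,3)@(5, 7): e=[8,5,60] → █
  covered (11 px):
    · · · · · · · · · · ·
    █ █ █ █ █ █ · · · · ·
    · █ █ █ █ · · · · · ·
    · · █ · · · · · · · ·
    · · · · · · · · · · ·
    · · · · · · · · · · ·
T1:
  2·area = 64
  edge (14, 8)→(6, 0): d=(-8,-8) top-left  bias=+0
  edge (6, 0)→(16, 2): d=(10,2) right/bottom  bias=-1
  edge (16, 2)→(14, 8): d=(-2,6) right/bottom  bias=-1
    (3,0)@(7, 1): e=[0,8,56] → █  [on edge]
    (4,0)@(9, 1): e=[16,4,44] → █
    (5,0)@(11, 1): e=[32,0,32] → ·  [on edge]
    (3,1)@(7, 3): e=[-16,28,52] → ·
    (4,1)@(9, 3): e=[0,24,40] → █  [on edge]
    (5,1)@(11, 3): e=[16,20,28] → █
    (6,1)@(13, 3): e=[32,16,16] → █
    (7,1)@(15, 3): e=[48,12,4] → █
    (8,1)@(17, 3): e=[64,8,-8] → ·
    (10,1)@(21, 3): e=[96,0,-32] → ·  [on edge]
    (4,2)@(9, 5): e=[-16,44,36] → ·
    (5,2)@(11, 5): e=[0,40,24] → █  [on edge]
    (7,2)@(15, 5): e=[32,32,0] → ·  [on edge]
    (6,3)@(13, 7): e=[0,56,8] → █  [on edge]
    (7,4)@(15, 9): e=[0,72,-8] → ·  [on edge]
    (6,5)@(13, 11): e=[-32,96,0] → ·  [on edge]
    (8,5)@(17, 11): e=[0,88,-24] → ·  [on edge]
  covered (9 px):
    · · · █ █ · · · · · ·
    · · · · █ █ █ █ · · ·
    · · · · · █ █ · · · ·
    · · · · · · █ · · · ·
    · · · · · · · · · · ·
    · · · · · · · · · · ·
T2:
  2·area = 28  (B↔C swapped to make it positive)
  edge (22, 2)→(12, 6): d=(-10,4) right/bottom  bias=-1
  edge (12, 6)→(0, 8): d=(-12,2) right/bottom  bias=-1
  edge (0, 8)→(22, 2): d=(22,-6) top-left  bias=+0
    (9,1)@(19, 3): e=[2,22,4] → █
    (10,1)@(21, 3): e=[-6,18,16] → ·
    (5,2)@(11, 5): e=[14,14,0] → █  [on edge]
    (6,2)@(13, 5): e=[6,10,12] → █
    (7,2)@(15, 5): e=[-2,6,24] → ·
    (9,2)@(19, 5): e=[-18,-2,48] → ·
    (2,3)@(5, 7): e=[18,2,8] → █
    (3,3)@(7, 7): e=[10,-2,20] → ·
    (5,3)@(11, 7): e=[-6,-10,44] → ·
    (6,3)@(13, 7): e=[-14,-14,56] → ·
    (2,4)@(5, 9): e=[-2,-22,52] → ·
  covered (4 px):
    · · · · · · · · · · ·
    · · · · · · · · · █ ·
    · · · · · █ █ · · · ·
    · · █ · · · · · · · ·
    · · · · · · · · · · ·
    · · · · · · · · · · ·

Z-buffer (winner per pixel, '.' = empty):
  . . . 1 1 . . . . . .
  0 0 0 0 1 1 1 1 . 2 .
  . 0 0 0 0 2 2 . . . .
  . . 2 . . . 1 . . . .
  . . . . . . . . . . .
  . . . . . . . . . . .

Answer: 0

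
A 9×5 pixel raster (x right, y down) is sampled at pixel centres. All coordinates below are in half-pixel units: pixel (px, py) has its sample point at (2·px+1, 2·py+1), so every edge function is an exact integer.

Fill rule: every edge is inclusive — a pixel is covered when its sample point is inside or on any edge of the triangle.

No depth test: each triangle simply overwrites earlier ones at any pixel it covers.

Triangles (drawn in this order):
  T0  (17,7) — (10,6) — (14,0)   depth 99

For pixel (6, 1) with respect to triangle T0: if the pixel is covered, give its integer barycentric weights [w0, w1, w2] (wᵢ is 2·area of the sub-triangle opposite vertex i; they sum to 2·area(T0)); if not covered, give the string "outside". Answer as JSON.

T0:
  2·area = 46
  edge (17, 7)→(10, 6): d=(-7,-1) inclusive
  edge (10, 6)→(14, 0): d=(4,-6) inclusive
  edge (14, 0)→(17, 7): d=(3,7) inclusive
    (6,1)@(13, 3): e=[24,6,16] → X
    (7,1)@(15, 3): e=[26,18,2] → X
    (8,1)@(17, 3): e=[28,30,-12] → .
    (1,2)@(3, 5): e=[0,-46,92] → .  [on edge]
    (5,2)@(11, 5): e=[8,2,36] → X
    (8,2)@(17, 5): e=[14,38,-6] → .
    (5,3)@(11, 7): e=[-6,10,42] → .
    (6,3)@(13, 7): e=[-4,22,28] → .
    (7,3)@(15, 7): e=[-2,34,14] → .
    (8,3)@(17, 7): e=[0,46,0] → X  [on edge]
    (8,4)@(17, 9): e=[-14,54,6] → .
  covered (6 px):
    . . . . . . . . .
    . . . . . . X X .
    . . . . . X X X .
    . . . . . . . . X
    . . . . . . . . .

Final: [6,16,24]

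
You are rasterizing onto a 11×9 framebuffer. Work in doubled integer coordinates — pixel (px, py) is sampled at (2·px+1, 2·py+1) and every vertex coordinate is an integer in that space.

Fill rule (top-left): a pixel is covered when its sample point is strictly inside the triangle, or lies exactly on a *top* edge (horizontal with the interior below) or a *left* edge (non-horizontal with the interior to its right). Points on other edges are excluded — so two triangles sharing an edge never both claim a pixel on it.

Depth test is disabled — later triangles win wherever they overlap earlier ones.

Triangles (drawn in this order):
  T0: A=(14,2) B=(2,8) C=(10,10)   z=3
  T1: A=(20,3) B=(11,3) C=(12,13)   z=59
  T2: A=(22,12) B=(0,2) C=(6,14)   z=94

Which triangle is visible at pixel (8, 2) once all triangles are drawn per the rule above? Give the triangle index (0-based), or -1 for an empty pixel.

T0:
  2·area = 72  (B↔C swapped to make it positive)
  edge (14, 2)→(10, 10): d=(-4,8) right/bottom  bias=-1
  edge (10, 10)→(2, 8): d=(-8,-2) top-left  bias=+0
  edge (2, 8)→(14, 2): d=(12,-6) top-left  bias=+0
    (6,1)@(13, 3): e=[4,62,6] → #
    (7,1)@(15, 3): e=[-12,66,18] → ·
    (4,2)@(9, 5): e=[28,38,6] → #
    (5,2)@(11, 5): e=[12,42,18] → #
    (6,2)@(13, 5): e=[-4,46,30] → ·
    (2,3)@(5, 7): e=[52,14,6] → #
    (3,3)@(7, 7): e=[36,18,18] → #
    (6,3)@(13, 7): e=[-12,30,54] → ·
    (2,4)@(5, 9): e=[44,-2,30] → ·
    (3,4)@(7, 9): e=[28,2,42] → #
    (5,4)@(11, 9): e=[-4,10,66] → ·
    (3,5)@(7, 11): e=[20,-14,66] → ·
  covered (9 px):
    · · · · · · · · · · ·
    · · · · · · # · · · ·
    · · · · # # · · · · ·
    · · # # # # · · · · ·
    · · · # # · · · · · ·
    · · · · · · · · · · ·
    · · · · · · · · · · ·
    · · · · · · · · · · ·
    · · · · · · · · · · ·
T1:
  2·area = 90  (B↔C swapped to make it positive)
  edge (20, 3)→(12, 13): d=(-8,10) right/bottom  bias=-1
  edge (12, 13)→(11, 3): d=(-1,-10) top-left  bias=+0
  edge (11, 3)→(20, 3): d=(9,0) top-left  bias=+0
    (0,1)@(1, 3): e=[190,-100,0] → ·  [on edge]
    (1,1)@(3, 3): e=[170,-80,0] → ·  [on edge]
    (2,1)@(5, 3): e=[150,-60,0] → ·  [on edge]
    (3,1)@(7, 3): e=[130,-40,0] → ·  [on edge]
    (4,1)@(9, 3): e=[110,-20,0] → ·  [on edge]
    (5,1)@(11, 3): e=[90,0,0] → #  [on edge]
    (6,1)@(13, 3): e=[70,20,0] → #  [on edge]
    (7,1)@(15, 3): e=[50,40,0] → #  [on edge]
    (8,1)@(17, 3): e=[30,60,0] → #  [on edge]
    (9,1)@(19, 3): e=[10,80,0] → #  [on edge]
    (10,1)@(21, 3): e=[-10,100,0] → ·  [on edge]
    (5,2)@(11, 5): e=[74,-2,18] → ·
  covered (13 px):
    · · · · · · · · · · ·
    · · · · · # # # # # ·
    · · · · · · # # # · ·
    · · · · · · # # · · ·
    · · · · · · # # · · ·
    · · · · · · # · · · ·
    · · · · · · · · · · ·
    · · · · · · · · · · ·
    · · · · · · · · · · ·
T2:
  2·area = 204  (B↔C swapped to make it positive)
  edge (22, 12)→(6, 14): d=(-16,2) right/bottom  bias=-1
  edge (6, 14)→(0, 2): d=(-6,-12) top-left  bias=+0
  edge (0, 2)→(22, 12): d=(22,10) right/bottom  bias=-1
    (0,1)@(1, 3): e=[186,6,12] → #
    (1,1)@(3, 3): e=[182,30,-8] → ·
    (0,2)@(1, 5): e=[154,-6,56] → ·
    (1,2)@(3, 5): e=[150,18,36] → #
    (2,2)@(5, 5): e=[146,42,16] → #
    (3,2)@(7, 5): e=[142,66,-4] → ·
    (1,3)@(3, 7): e=[118,6,80] → #
    (3,3)@(7, 7): e=[110,54,40] → #
    (4,3)@(9, 7): e=[106,78,20] → #
    (5,3)@(11, 7): e=[102,102,0] → ·  [on edge]
    (1,4)@(3, 9): e=[86,-6,124] → ·
    (2,4)@(5, 9): e=[82,18,104] → #
  covered (25 px):
    · · · · · · · · · · ·
    # · · · · · · · · · ·
    · # # · · · · · · · ·
    · # # # # · · · · · ·
    · · # # # # # # · · ·
    · · # # # # # # # # ·
    · · · # # # # · · · ·
    · · · · · · · · · · ·
    · · · · · · · · · · ·

Z-buffer (winner per pixel, '.' = empty):
  . . . . . . . . . . .
  2 . . . . 1 1 1 1 1 .
  . 2 2 . 0 0 1 1 1 . .
  . 2 2 2 2 0 1 1 . . .
  . . 2 2 2 2 2 2 . . .
  . . 2 2 2 2 2 2 2 2 .
  . . . 2 2 2 2 . . . .
  . . . . . . . . . . .
  . . . . . . . . . . .

Answer: 1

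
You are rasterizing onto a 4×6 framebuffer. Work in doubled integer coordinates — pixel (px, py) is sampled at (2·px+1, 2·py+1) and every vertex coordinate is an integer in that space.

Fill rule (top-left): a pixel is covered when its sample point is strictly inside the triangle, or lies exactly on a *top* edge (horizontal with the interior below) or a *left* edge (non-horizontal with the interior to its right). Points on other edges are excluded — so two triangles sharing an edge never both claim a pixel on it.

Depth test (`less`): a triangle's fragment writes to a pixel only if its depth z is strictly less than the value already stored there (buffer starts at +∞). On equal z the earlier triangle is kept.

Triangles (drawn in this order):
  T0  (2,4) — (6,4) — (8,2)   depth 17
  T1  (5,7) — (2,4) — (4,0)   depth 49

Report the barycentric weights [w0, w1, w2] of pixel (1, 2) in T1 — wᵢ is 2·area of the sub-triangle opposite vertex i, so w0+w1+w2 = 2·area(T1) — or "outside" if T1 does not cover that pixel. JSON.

T0:
  2·area = 8  (B↔C swapped to make it positive)
  edge (2, 4)→(8, 2): d=(6,-2) top-left  bias=+0
  edge (8, 2)→(6, 4): d=(-2,2) right/bottom  bias=-1
  edge (6, 4)→(2, 4): d=(-4,0) right/bottom  bias=-1
    (2,1)@(5, 3): e=[0,4,4] → #  [on edge]
    (3,1)@(7, 3): e=[4,0,4] → ·  [on edge]
    (2,2)@(5, 5): e=[12,0,-4] → ·  [on edge]
    (1,3)@(3, 7): e=[20,0,-12] → ·  [on edge]
    (0,4)@(1, 9): e=[28,0,-20] → ·  [on edge]
  covered (1 px):
    · · · ·
    · · # ·
    · · · ·
    · · · ·
    · · · ·
    · · · ·
T1:
  2·area = 18
  edge (5, 7)→(2, 4): d=(-3,-3) top-left  bias=+0
  edge (2, 4)→(4, 0): d=(2,-4) top-left  bias=+0
  edge (4, 0)→(5, 7): d=(1,7) right/bottom  bias=-1
    (0,1)@(1, 3): e=[0,-6,24] → ·  [on edge]
    (1,1)@(3, 3): e=[6,2,10] → #
    (2,1)@(5, 3): e=[12,10,-4] → ·
    (1,2)@(3, 5): e=[0,6,12] → #  [on edge]
    (2,2)@(5, 5): e=[6,14,-2] → ·
    (1,3)@(3, 7): e=[-6,10,14] → ·
    (2,3)@(5, 7): e=[0,18,0] → ·  [on edge]
    (3,4)@(7, 9): e=[0,30,-12] → ·  [on edge]
  covered (2 px):
    · · · ·
    · # · ·
    · # · ·
    · · · ·
    · · · ·
    · · · ·

Result: [6,12,0]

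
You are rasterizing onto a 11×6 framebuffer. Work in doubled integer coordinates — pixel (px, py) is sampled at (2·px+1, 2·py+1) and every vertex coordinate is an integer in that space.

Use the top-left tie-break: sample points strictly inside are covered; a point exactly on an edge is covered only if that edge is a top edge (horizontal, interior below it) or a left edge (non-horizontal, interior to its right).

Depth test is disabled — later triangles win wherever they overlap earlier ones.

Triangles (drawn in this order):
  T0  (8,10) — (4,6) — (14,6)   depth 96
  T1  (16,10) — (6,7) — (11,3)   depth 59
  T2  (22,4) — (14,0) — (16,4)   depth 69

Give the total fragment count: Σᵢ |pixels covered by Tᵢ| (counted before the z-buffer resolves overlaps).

T0:
  2·area = 40
  edge (8, 10)→(4, 6): d=(-4,-4) top-left  bias=+0
  edge (4, 6)→(14, 6): d=(10,0) top-left  bias=+0
  edge (14, 6)→(8, 10): d=(-6,4) right/bottom  bias=-1
    (0,1)@(1, 3): e=[0,-30,70] → ·  [on edge]
    (1,2)@(3, 5): e=[0,-10,50] → ·  [on edge]
    (2,3)@(5, 7): e=[0,10,30] → #  [on edge]
    (3,3)@(7, 7): e=[8,10,22] → #
    (4,3)@(9, 7): e=[16,10,14] → #
    (5,3)@(11, 7): e=[24,10,6] → #
    (6,3)@(13, 7): e=[32,10,-2] → ·
    (2,4)@(5, 9): e=[-8,30,18] → ·
    (3,4)@(7, 9): e=[0,30,10] → #  [on edge]
    (5,4)@(11, 9): e=[16,30,-6] → ·
    (3,5)@(7, 11): e=[-8,50,-2] → ·
    (4,5)@(9, 11): e=[0,50,-10] → ·  [on edge]
  covered (6 px):
    · · · · · · · · · · ·
    · · · · · · · · · · ·
    · · · · · · · · · · ·
    · · # # # # · · · · ·
    · · · # # · · · · · ·
    · · · · · · · · · · ·
T1:
  2·area = 55
  edge (16, 10)→(6, 7): d=(-10,-3) top-left  bias=+0
  edge (6, 7)→(11, 3): d=(5,-4) top-left  bias=+0
  edge (11, 3)→(16, 10): d=(5,7) right/bottom  bias=-1
    (5,1)@(11, 3): e=[55,0,0] → ·  [on edge]
    (4,2)@(9, 5): e=[29,2,24] → #
    (5,2)@(11, 5): e=[35,10,10] → #
    (6,2)@(13, 5): e=[41,18,-4] → ·
    (3,3)@(7, 7): e=[3,4,48] → #
    (6,3)@(13, 7): e=[21,28,6] → #
    (7,3)@(15, 7): e=[27,36,-8] → ·
    (3,4)@(7, 9): e=[-17,14,58] → ·
    (4,4)@(9, 9): e=[-11,22,44] → ·
    (5,4)@(11, 9): e=[-5,30,30] → ·
    (6,4)@(13, 9): e=[1,38,16] → #
    (7,4)@(15, 9): e=[7,46,2] → #
    (0,5)@(1, 11): e=[-55,0,110] → ·  [on edge]
  covered (8 px):
    · · · · · · · · · · ·
    · · · · · · · · · · ·
    · · · · # # · · · · ·
    · · · # # # # · · · ·
    · · · · · · # # · · ·
    · · · · · · · · · · ·
T2:
  2·area = 24  (B↔C swapped to make it positive)
  edge (22, 4)→(16, 4): d=(-6,0) right/bottom  bias=-1
  edge (16, 4)→(14, 0): d=(-2,-4) top-left  bias=+0
  edge (14, 0)→(22, 4): d=(8,4) right/bottom  bias=-1
    (7,0)@(15, 1): e=[18,2,4] → #
    (8,0)@(17, 1): e=[18,10,-4] → ·
    (7,1)@(15, 3): e=[6,-2,20] → ·
    (8,1)@(17, 3): e=[6,6,12] → #
    (9,1)@(19, 3): e=[6,14,4] → #
    (10,1)@(21, 3): e=[6,22,-4] → ·
    (8,2)@(17, 5): e=[-6,2,28] → ·
    (9,2)@(19, 5): e=[-6,10,20] → ·
  covered (3 px):
    · · · · · · · # · · ·
    · · · · · · · · # # ·
    · · · · · · · · · · ·
    · · · · · · · · · · ·
    · · · · · · · · · · ·
    · · · · · · · · · · ·

Answer: 17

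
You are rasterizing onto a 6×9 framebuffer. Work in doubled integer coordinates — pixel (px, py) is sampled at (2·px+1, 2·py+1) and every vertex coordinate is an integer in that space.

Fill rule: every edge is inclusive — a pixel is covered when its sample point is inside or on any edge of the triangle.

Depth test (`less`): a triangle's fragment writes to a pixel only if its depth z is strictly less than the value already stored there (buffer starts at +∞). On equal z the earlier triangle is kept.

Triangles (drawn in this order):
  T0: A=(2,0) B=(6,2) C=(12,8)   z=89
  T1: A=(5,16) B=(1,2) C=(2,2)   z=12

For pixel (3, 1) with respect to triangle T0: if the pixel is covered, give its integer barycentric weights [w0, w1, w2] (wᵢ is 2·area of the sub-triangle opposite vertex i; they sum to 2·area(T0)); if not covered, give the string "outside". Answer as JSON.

T0:
  2·area = 12
  edge (2, 0)→(6, 2): d=(4,2) inclusive
  edge (6, 2)→(12, 8): d=(6,6) inclusive
  edge (12, 8)→(2, 0): d=(-10,-8) inclusive
    (2,0)@(5, 1): e=[-2,0,14] → ·  [on edge]
    (3,1)@(7, 3): e=[2,0,10] → █  [on edge]
    (4,1)@(9, 3): e=[-2,-12,26] → ·
    (3,2)@(7, 5): e=[10,12,-10] → ·
    (4,2)@(9, 5): e=[6,0,6] → █  [on edge]
    (5,2)@(11, 5): e=[2,-12,22] → ·
    (4,3)@(9, 7): e=[14,12,-14] → ·
    (5,3)@(11, 7): e=[10,0,2] → █  [on edge]
    (5,4)@(11, 9): e=[18,12,-18] → ·
  covered (3 px):
    · · · · · ·
    · · · █ · ·
    · · · · █ ·
    · · · · · █
    · · · · · ·
    · · · · · ·
    · · · · · ·
    · · · · · ·
    · · · · · ·
T1:
  2·area = 14
  edge (5, 16)→(1, 2): d=(-4,-14) inclusive
  edge (1, 2)→(2, 2): d=(1,0) inclusive
  edge (2, 2)→(5, 16): d=(3,14) inclusive
    (1,3)@(3, 7): e=[8,5,1] → █
    (2,3)@(5, 7): e=[36,5,-27] → ·
    (1,4)@(3, 9): e=[0,7,7] → █  [on edge]
    (2,4)@(5, 9): e=[28,7,-21] → ·
    (1,5)@(3, 11): e=[-8,9,13] → ·
  covered (2 px):
    · · · · · ·
    · · · · · ·
    · · · · · ·
    · █ · · · ·
    · █ · · · ·
    · · · · · ·
    · · · · · ·
    · · · · · ·
    · · · · · ·

Result: [0,10,2]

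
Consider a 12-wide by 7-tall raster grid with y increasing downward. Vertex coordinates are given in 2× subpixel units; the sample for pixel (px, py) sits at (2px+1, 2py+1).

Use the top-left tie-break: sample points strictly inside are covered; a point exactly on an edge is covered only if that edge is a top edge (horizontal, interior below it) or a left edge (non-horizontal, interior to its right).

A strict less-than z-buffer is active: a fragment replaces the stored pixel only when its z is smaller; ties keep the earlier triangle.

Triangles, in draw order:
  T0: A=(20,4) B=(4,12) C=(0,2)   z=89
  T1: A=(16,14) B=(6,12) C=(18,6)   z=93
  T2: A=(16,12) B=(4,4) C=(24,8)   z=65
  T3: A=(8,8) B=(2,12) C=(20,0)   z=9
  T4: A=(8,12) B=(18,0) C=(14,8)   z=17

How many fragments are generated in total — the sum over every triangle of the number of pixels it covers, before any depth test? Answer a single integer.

T0:
  2·area = 192
  edge (20, 4)→(4, 12): d=(-16,8) right/bottom  bias=-1
  edge (4, 12)→(0, 2): d=(-4,-10) top-left  bias=+0
  edge (0, 2)→(20, 4): d=(20,2) right/bottom  bias=-1
    (0,1)@(1, 3): e=[168,6,18] → #
    (1,1)@(3, 3): e=[152,26,14] → #
    (2,1)@(5, 3): e=[136,46,10] → #
    (3,1)@(7, 3): e=[120,66,6] → #
    (4,1)@(9, 3): e=[104,86,2] → #
    (5,1)@(11, 3): e=[88,106,-2] → ·
    (0,2)@(1, 5): e=[136,-2,58] → ·
    (1,2)@(3, 5): e=[120,18,54] → #
    (5,2)@(11, 5): e=[56,98,38] → #
    (6,2)@(13, 5): e=[40,118,34] → #
    (7,2)@(15, 5): e=[24,138,30] → #
    (8,2)@(17, 5): e=[8,158,26] → #
  covered (24 px):
    · · · · · · · · · · · ·
    # # # # # · · · · · · ·
    · # # # # # # # # · · ·
    · # # # # # # · · · · ·
    · # # # # · · · · · · ·
    · · # · · · · · · · · ·
    · · · · · · · · · · · ·
T1:
  2·area = 84
  edge (16, 14)→(6, 12): d=(-10,-2) top-left  bias=+0
  edge (6, 12)→(18, 6): d=(12,-6) top-left  bias=+0
  edge (18, 6)→(16, 14): d=(-2,8) right/bottom  bias=-1
    (8,3)@(17, 7): e=[72,6,6] → #
    (9,3)@(19, 7): e=[76,18,-10] → ·
    (6,4)@(13, 9): e=[44,6,34] → #
    (7,4)@(15, 9): e=[48,18,18] → #
    (9,4)@(19, 9): e=[56,42,-14] → ·
    (0,5)@(1, 11): e=[0,-42,126] → ·  [on edge]
    (4,5)@(9, 11): e=[16,6,62] → #
    (5,5)@(11, 11): e=[20,18,46] → #
    (8,5)@(17, 11): e=[32,54,-2] → ·
    (4,6)@(9, 13): e=[-4,30,58] → ·
    (5,6)@(11, 13): e=[0,42,42] → #  [on edge]
    (8,6)@(17, 13): e=[12,78,-6] → ·
  covered (11 px):
    · · · · · · · · · · · ·
    · · · · · · · · · · · ·
    · · · · · · · · · · · ·
    · · · · · · · · # · · ·
    · · · · · · # # # · · ·
    · · · · # # # # · · · ·
    · · · · · # # # · · · ·
T2:
  2·area = 112
  edge (16, 12)→(4, 4): d=(-12,-8) top-left  bias=+0
  edge (4, 4)→(24, 8): d=(20,4) right/bottom  bias=-1
  edge (24, 8)→(16, 12): d=(-8,4) right/bottom  bias=-1
    (3,2)@(7, 5): e=[12,8,92] → #
    (4,2)@(9, 5): e=[28,0,84] → ·  [on edge]
    (3,3)@(7, 7): e=[-12,48,76] → ·
    (4,3)@(9, 7): e=[4,40,68] → #
    (5,3)@(11, 7): e=[20,32,60] → #
    (6,3)@(13, 7): e=[36,24,52] → #
    (7,3)@(15, 7): e=[52,16,44] → #
    (8,3)@(17, 7): e=[68,8,36] → #
    (9,3)@(19, 7): e=[84,0,28] → ·  [on edge]
    (4,4)@(9, 9): e=[-20,80,52] → ·
    (5,4)@(11, 9): e=[-4,72,44] → ·
    (6,4)@(13, 9): e=[12,64,36] → #
  covered (13 px):
    · · · · · · · · · · · ·
    · · · · · · · · · · · ·
    · · · # · · · · · · · ·
    · · · · # # # # # · · ·
    · · · · · · # # # # # ·
    · · · · · · · # # · · ·
    · · · · · · · · · · · ·
T3:
  degenerate (2·area = 0) — covers nothing
T4:
  2·area = 32
  edge (8, 12)→(18, 0): d=(10,-12) top-left  bias=+0
  edge (18, 0)→(14, 8): d=(-4,8) right/bottom  bias=-1
  edge (14, 8)→(8, 12): d=(-6,4) right/bottom  bias=-1
    (7,2)@(15, 5): e=[14,4,14] → #
    (8,2)@(17, 5): e=[38,-12,6] → ·
    (6,3)@(13, 7): e=[10,12,10] → #
    (7,3)@(15, 7): e=[34,-4,2] → ·
    (5,4)@(11, 9): e=[6,20,6] → #
    (6,4)@(13, 9): e=[30,4,-2] → ·
    (4,5)@(9, 11): e=[2,28,2] → #
    (5,5)@(11, 11): e=[26,12,-6] → ·
    (4,6)@(9, 13): e=[22,20,-10] → ·
  covered (4 px):
    · · · · · · · · · · · ·
    · · · · · · · · · · · ·
    · · · · · · · # · · · ·
    · · · · · · # · · · · ·
    · · · · · # · · · · · ·
    · · · · # · · · · · · ·
    · · · · · · · · · · · ·

Answer: 52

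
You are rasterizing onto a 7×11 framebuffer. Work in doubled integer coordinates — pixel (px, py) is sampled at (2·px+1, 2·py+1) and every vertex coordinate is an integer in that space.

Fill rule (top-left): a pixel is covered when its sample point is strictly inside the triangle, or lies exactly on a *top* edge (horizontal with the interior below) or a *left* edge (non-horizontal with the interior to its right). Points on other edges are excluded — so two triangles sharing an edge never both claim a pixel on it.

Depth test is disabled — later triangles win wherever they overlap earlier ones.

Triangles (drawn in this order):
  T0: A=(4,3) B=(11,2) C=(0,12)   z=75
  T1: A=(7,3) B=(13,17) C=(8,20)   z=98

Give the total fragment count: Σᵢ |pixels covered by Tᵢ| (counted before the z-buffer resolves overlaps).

T0:
  2·area = 59
  edge (4, 3)→(11, 2): d=(7,-1) top-left  bias=+0
  edge (11, 2)→(0, 12): d=(-11,10) right/bottom  bias=-1
  edge (0, 12)→(4, 3): d=(4,-9) top-left  bias=+0
    (2,1)@(5, 3): e=[1,49,9] → █
    (3,1)@(7, 3): e=[3,29,27] → █
    (4,1)@(9, 3): e=[5,9,45] → █
    (5,1)@(11, 3): e=[7,-11,63] → ·
    (2,2)@(5, 5): e=[15,27,17] → █
    (4,2)@(9, 5): e=[19,-13,53] → ·
    (1,3)@(3, 7): e=[27,25,7] → █
    (3,3)@(7, 7): e=[31,-15,43] → ·
    (1,4)@(3, 9): e=[41,3,15] → █
    (2,4)@(5, 9): e=[43,-17,33] → ·
    (0,5)@(1, 11): e=[53,1,5] → █
    (1,5)@(3, 11): e=[55,-19,23] → ·
  covered (9 px):
    · · · · · · ·
    · · █ █ █ · ·
    · · █ █ · · ·
    · █ █ · · · ·
    · █ · · · · ·
    █ · · · · · ·
    · · · · · · ·
    · · · · · · ·
    · · · · · · ·
    · · · · · · ·
    · · · · · · ·
T1:
  2·area = 88
  edge (7, 3)→(13, 17): d=(6,14) right/bottom  bias=-1
  edge (13, 17)→(8, 20): d=(-5,3) right/bottom  bias=-1
  edge (8, 20)→(7, 3): d=(-1,-17) top-left  bias=+0
    (3,1)@(7, 3): e=[0,88,0] → ·  [on edge]
    (4,4)@(9, 9): e=[8,52,28] → █
    (5,4)@(11, 9): e=[-20,46,62] → ·
    (4,5)@(9, 11): e=[20,42,26] → █
    (5,5)@(11, 11): e=[-8,36,60] → ·
    (4,6)@(9, 13): e=[32,32,24] → █
    (5,6)@(11, 13): e=[4,26,58] → █
    (6,6)@(13, 13): e=[-24,20,92] → ·
    (4,7)@(9, 15): e=[44,22,22] → █
    (6,7)@(13, 15): e=[-12,10,90] → ·
    (4,8)@(9, 17): e=[56,12,20] → █
    (6,8)@(13, 17): e=[0,0,88] → ·  [on edge]
  covered (9 px):
    · · · · · · ·
    · · · · · · ·
    · · · · · · ·
    · · · · · · ·
    · · · · █ · ·
    · · · · █ · ·
    · · · · █ █ ·
    · · · · █ █ ·
    · · · · █ █ ·
    · · · · █ · ·
    · · · · · · ·

Result: 18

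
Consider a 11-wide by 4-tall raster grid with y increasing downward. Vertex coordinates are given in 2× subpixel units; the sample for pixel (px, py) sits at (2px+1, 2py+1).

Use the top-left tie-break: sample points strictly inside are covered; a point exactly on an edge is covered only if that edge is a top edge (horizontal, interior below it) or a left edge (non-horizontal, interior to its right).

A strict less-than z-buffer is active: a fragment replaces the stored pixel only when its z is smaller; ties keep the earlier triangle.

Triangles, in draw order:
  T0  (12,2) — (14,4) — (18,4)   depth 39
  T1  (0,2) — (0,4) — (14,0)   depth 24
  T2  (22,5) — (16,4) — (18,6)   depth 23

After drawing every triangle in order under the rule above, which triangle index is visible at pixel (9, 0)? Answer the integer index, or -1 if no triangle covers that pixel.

T0:
  2·area = 8  (B↔C swapped to make it positive)
  edge (12, 2)→(18, 4): d=(6,2) right/bottom  bias=-1
  edge (18, 4)→(14, 4): d=(-4,0) right/bottom  bias=-1
  edge (14, 4)→(12, 2): d=(-2,-2) top-left  bias=+0
    (4,0)@(9, 1): e=[0,12,-4] → .  [on edge]
    (5,0)@(11, 1): e=[-4,12,0] → .  [on edge]
    (6,1)@(13, 3): e=[4,4,0] → X  [on edge]
    (7,1)@(15, 3): e=[0,4,4] → .  [on edge]
    (6,2)@(13, 5): e=[16,-4,-4] → .
    (7,2)@(15, 5): e=[12,-4,0] → .  [on edge]
    (10,2)@(21, 5): e=[0,-4,12] → .  [on edge]
    (8,3)@(17, 7): e=[20,-12,0] → .  [on edge]
  covered (1 px):
    . . . . . . . . . . .
    . . . . . . X . . . .
    . . . . . . . . . . .
    . . . . . . . . . . .
T1:
  2·area = 28  (B↔C swapped to make it positive)
  edge (0, 2)→(14, 0): d=(14,-2) top-left  bias=+0
  edge (14, 0)→(0, 4): d=(-14,4) right/bottom  bias=-1
  edge (0, 4)→(0, 2): d=(0,-2) top-left  bias=+0
    (3,0)@(7, 1): e=[0,14,14] → X  [on edge]
    (4,0)@(9, 1): e=[4,6,18] → X
    (5,0)@(11, 1): e=[8,-2,22] → .
    (0,1)@(1, 3): e=[16,10,2] → X
    (1,1)@(3, 3): e=[20,2,6] → X
    (2,1)@(5, 3): e=[24,-6,10] → .
    (3,1)@(7, 3): e=[28,-14,14] → .
    (4,1)@(9, 3): e=[32,-22,18] → .
    (0,2)@(1, 5): e=[44,-18,2] → .
    (1,2)@(3, 5): e=[48,-26,6] → .
  covered (4 px):
    . . . X X . . . . . .
    X X . . . . . . . . .
    . . . . . . . . . . .
    . . . . . . . . . . .
T2:
  2·area = 10  (B↔C swapped to make it positive)
  edge (22, 5)→(18, 6): d=(-4,1) right/bottom  bias=-1
  edge (18, 6)→(16, 4): d=(-2,-2) top-left  bias=+0
  edge (16, 4)→(22, 5): d=(6,1) right/bottom  bias=-1
    (6,0)@(13, 1): e=[25,0,-15] → .  [on edge]
    (7,1)@(15, 3): e=[15,0,-5] → .  [on edge]
    (8,2)@(17, 5): e=[5,0,5] → X  [on edge]
    (9,2)@(19, 5): e=[3,4,3] → X
    (10,2)@(21, 5): e=[1,8,1] → X
    (8,3)@(17, 7): e=[-3,-4,17] → .
    (9,3)@(19, 7): e=[-5,0,15] → .  [on edge]
    (10,3)@(21, 7): e=[-7,4,13] → .
  covered (3 px):
    . . . . . . . . . . .
    . . . . . . . . . . .
    . . . . . . . . X X X
    . . . . . . . . . . .

Z-buffer (winner per pixel, '.' = empty):
  . . . 1 1 . . . . . .
  1 1 . . . . 0 . . . .
  . . . . . . . . 2 2 2
  . . . . . . . . . . .

Result: -1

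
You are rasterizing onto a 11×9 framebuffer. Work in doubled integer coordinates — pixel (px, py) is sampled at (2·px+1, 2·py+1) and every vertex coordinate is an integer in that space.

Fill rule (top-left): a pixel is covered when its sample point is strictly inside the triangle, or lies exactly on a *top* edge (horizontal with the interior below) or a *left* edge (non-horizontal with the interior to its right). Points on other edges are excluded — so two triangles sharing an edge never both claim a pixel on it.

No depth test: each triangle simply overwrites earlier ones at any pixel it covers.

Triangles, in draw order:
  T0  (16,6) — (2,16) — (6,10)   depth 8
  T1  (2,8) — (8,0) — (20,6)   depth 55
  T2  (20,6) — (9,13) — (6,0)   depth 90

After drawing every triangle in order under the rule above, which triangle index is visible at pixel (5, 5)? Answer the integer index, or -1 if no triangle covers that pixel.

T0:
  2·area = 44
  edge (16, 6)→(2, 16): d=(-14,10) right/bottom  bias=-1
  edge (2, 16)→(6, 10): d=(4,-6) top-left  bias=+0
  edge (6, 10)→(16, 6): d=(10,-4) top-left  bias=+0
    (4,4)@(9, 9): e=[28,14,2] → #
    (5,4)@(11, 9): e=[8,26,10] → #
    (6,4)@(13, 9): e=[-12,38,18] → ·
    (3,5)@(7, 11): e=[20,10,14] → #
    (4,5)@(9, 11): e=[0,22,22] → ·  [on edge]
    (5,5)@(11, 11): e=[-20,34,30] → ·
    (2,6)@(5, 13): e=[12,6,26] → #
    (3,6)@(7, 13): e=[-8,18,34] → ·
    (1,7)@(3, 15): e=[4,2,38] → #
    (2,7)@(5, 15): e=[-16,14,46] → ·
    (1,8)@(3, 17): e=[-24,10,58] → ·
  covered (5 px):
    · · · · · · · · · · ·
    · · · · · · · · · · ·
    · · · · · · · · · · ·
    · · · · · · · · · · ·
    · · · · # # · · · · ·
    · · · # · · · · · · ·
    · · # · · · · · · · ·
    · # · · · · · · · · ·
    · · · · · · · · · · ·
T1:
  2·area = 132
  edge (2, 8)→(8, 0): d=(6,-8) top-left  bias=+0
  edge (8, 0)→(20, 6): d=(12,6) right/bottom  bias=-1
  edge (20, 6)→(2, 8): d=(-18,2) right/bottom  bias=-1
    (4,0)@(9, 1): e=[14,6,112] → #
    (5,0)@(11, 1): e=[30,-6,108] → ·
    (3,1)@(7, 3): e=[10,42,80] → #
    (5,1)@(11, 3): e=[42,18,72] → #
    (6,1)@(13, 3): e=[58,6,68] → #
    (7,1)@(15, 3): e=[74,-6,64] → ·
    (2,2)@(5, 5): e=[6,78,48] → #
    (7,2)@(15, 5): e=[86,18,28] → #
    (8,2)@(17, 5): e=[102,6,24] → #
    (9,2)@(19, 5): e=[118,-6,20] → ·
    (1,3)@(3, 7): e=[2,114,16] → #
    (5,3)@(11, 7): e=[66,66,0] → ·  [on edge]
  covered (16 px):
    · · · · # · · · · · ·
    · · · # # # # · · · ·
    · · # # # # # # # · ·
    · # # # # · · · · · ·
    · · · · · · · · · · ·
    · · · · · · · · · · ·
    · · · · · · · · · · ·
    · · · · · · · · · · ·
    · · · · · · · · · · ·
T2:
  2·area = 164
  edge (20, 6)→(9, 13): d=(-11,7) right/bottom  bias=-1
  edge (9, 13)→(6, 0): d=(-3,-13) top-left  bias=+0
  edge (6, 0)→(20, 6): d=(14,6) right/bottom  bias=-1
    (3,0)@(7, 1): e=[146,10,8] → #
    (4,0)@(9, 1): e=[132,36,-4] → ·
    (3,1)@(7, 3): e=[124,4,36] → #
    (4,1)@(9, 3): e=[110,30,24] → #
    (5,1)@(11, 3): e=[96,56,12] → #
    (6,1)@(13, 3): e=[82,82,0] → ·  [on edge]
    (3,2)@(7, 5): e=[102,-2,64] → ·
    (4,2)@(9, 5): e=[88,24,52] → #
    (6,2)@(13, 5): e=[60,76,28] → #
    (7,2)@(15, 5): e=[46,102,16] → #
    (8,2)@(17, 5): e=[32,128,4] → #
    (9,2)@(19, 5): e=[18,154,-8] → ·
    (4,6)@(9, 13): e=[0,0,164] → ·  [on edge]
  covered (20 px):
    · · · # · · · · · · ·
    · · · # # # · · · · ·
    · · · · # # # # # · ·
    · · · · # # # # # · ·
    · · · · # # # # · · ·
    · · · · # # · · · · ·
    · · · · · · · · · · ·
    · · · · · · · · · · ·
    · · · · · · · · · · ·

Z-buffer (winner per pixel, '.' = empty):
  . . . 2 1 . . . . . .
  . . . 2 2 2 1 . . . .
  . . 1 1 2 2 2 2 2 . .
  . 1 1 1 2 2 2 2 2 . .
  . . . . 2 2 2 2 . . .
  . . . 0 2 2 . . . . .
  . . 0 . . . . . . . .
  . 0 . . . . . . . . .
  . . . . . . . . . . .

Final: 2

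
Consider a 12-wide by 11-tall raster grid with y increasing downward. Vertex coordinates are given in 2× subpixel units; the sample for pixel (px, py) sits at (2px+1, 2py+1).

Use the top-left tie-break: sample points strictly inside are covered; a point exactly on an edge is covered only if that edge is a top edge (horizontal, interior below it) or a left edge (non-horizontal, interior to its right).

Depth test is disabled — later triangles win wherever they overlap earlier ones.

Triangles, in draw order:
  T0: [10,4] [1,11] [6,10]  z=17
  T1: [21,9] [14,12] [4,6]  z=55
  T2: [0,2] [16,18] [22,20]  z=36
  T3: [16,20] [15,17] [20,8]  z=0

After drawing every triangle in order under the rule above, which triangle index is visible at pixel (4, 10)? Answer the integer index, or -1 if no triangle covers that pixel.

T0:
  2·area = 26  (B↔C swapped to make it positive)
  edge (10, 4)→(6, 10): d=(-4,6) right/bottom  bias=-1
  edge (6, 10)→(1, 11): d=(-5,1) right/bottom  bias=-1
  edge (1, 11)→(10, 4): d=(9,-7) top-left  bias=+0
    (4,2)@(9, 5): e=[2,22,2] → X
    (5,2)@(11, 5): e=[-10,20,16] → .
    (3,3)@(7, 7): e=[6,14,6] → X
    (4,3)@(9, 7): e=[-6,12,20] → .
    (10,3)@(21, 7): e=[-78,0,104] → .  [on edge]
    (2,4)@(5, 9): e=[10,6,10] → X
    (3,4)@(7, 9): e=[-2,4,24] → .
    (5,4)@(11, 9): e=[-26,0,52] → .  [on edge]
    (0,5)@(1, 11): e=[26,0,0] → .  [on edge]
    (2,5)@(5, 11): e=[2,-4,28] → .
  covered (3 px):
    . . . . . . . . . . . .
    . . . . . . . . . . . .
    . . . . X . . . . . . .
    . . . X . . . . . . . .
    . . X . . . . . . . . .
    . . . . . . . . . . . .
    . . . . . . . . . . . .
    . . . . . . . . . . . .
    . . . . . . . . . . . .
    . . . . . . . . . . . .
    . . . . . . . . . . . .
T1:
  2·area = 72
  edge (21, 9)→(14, 12): d=(-7,3) right/bottom  bias=-1
  edge (14, 12)→(4, 6): d=(-10,-6) top-left  bias=+0
  edge (4, 6)→(21, 9): d=(17,3) right/bottom  bias=-1
    (3,3)@(7, 7): e=[56,8,8] → X
    (4,3)@(9, 7): e=[50,20,2] → X
    (5,3)@(11, 7): e=[44,32,-4] → .
    (3,4)@(7, 9): e=[42,-12,42] → .
    (4,4)@(9, 9): e=[36,0,36] → X  [on edge]
    (5,4)@(11, 9): e=[30,12,30] → X
    (6,4)@(13, 9): e=[24,24,24] → X
    (7,4)@(15, 9): e=[18,36,18] → X
    (8,4)@(17, 9): e=[12,48,12] → X
    (9,4)@(19, 9): e=[6,60,6] → X
    (10,4)@(21, 9): e=[0,72,0] → .  [on edge]
    (4,5)@(9, 11): e=[22,-20,70] → .
    (3,7)@(7, 15): e=[0,-72,144] → .  [on edge]
    (9,7)@(19, 15): e=[-36,0,108] → .  [on edge]
  covered (10 px):
    . . . . . . . . . . . .
    . . . . . . . . . . . .
    . . . . . . . . . . . .
    . . . X X . . . . . . .
    . . . . X X X X X X . .
    . . . . . . X X . . . .
    . . . . . . . . . . . .
    . . . . . . . . . . . .
    . . . . . . . . . . . .
    . . . . . . . . . . . .
    . . . . . . . . . . . .
T2:
  2·area = 64  (B↔C swapped to make it positive)
  edge (0, 2)→(22, 20): d=(22,18) right/bottom  bias=-1
  edge (22, 20)→(16, 18): d=(-6,-2) top-left  bias=+0
  edge (16, 18)→(0, 2): d=(-16,-16) top-left  bias=+0
    (0,1)@(1, 3): e=[4,60,0] → X  [on edge]
    (1,1)@(3, 3): e=[-32,64,32] → .
    (0,2)@(1, 5): e=[48,48,-32] → .
    (1,2)@(3, 5): e=[12,52,0] → X  [on edge]
    (2,2)@(5, 5): e=[-24,56,32] → .
    (1,3)@(3, 7): e=[56,40,-32] → .
    (2,3)@(5, 7): e=[20,44,0] → X  [on edge]
    (3,3)@(7, 7): e=[-16,48,32] → .
    (2,4)@(5, 9): e=[64,32,-32] → .
    (3,4)@(7, 9): e=[28,36,0] → X  [on edge]
    (4,4)@(9, 9): e=[-8,40,32] → .
    (3,5)@(7, 11): e=[72,24,-32] → .
    (4,5)@(9, 11): e=[36,28,0] → X  [on edge]
    (5,5)@(11, 11): e=[0,32,32] → .  [on edge]
    (0,6)@(1, 13): e=[224,0,-160] → .  [on edge]
    (5,6)@(11, 13): e=[44,20,0] → X  [on edge]
    (3,7)@(7, 15): e=[160,0,-96] → .  [on edge]
    (6,7)@(13, 15): e=[52,12,0] → X  [on edge]
    (6,8)@(13, 17): e=[96,0,-32] → .  [on edge]
    (7,8)@(15, 17): e=[60,4,0] → X  [on edge]
    (8,9)@(17, 19): e=[68,-4,0] → .  [on edge]
    (9,9)@(19, 19): e=[32,0,32] → X  [on edge]
    (9,10)@(19, 21): e=[76,-12,0] → .  [on edge]
  covered (12 px):
    . . . . . . . . . . . .
    X . . . . . . . . . . .
    . X . . . . . . . . . .
    . . X . . . . . . . . .
    . . . X . . . . . . . .
    . . . . X . . . . . . .
    . . . . . X X . . . . .
    . . . . . . X X . . . .
    . . . . . . . X X . . .
    . . . . . . . . . X . .
    . . . . . . . . . . . .
T3:
  2·area = 24
  edge (16, 20)→(15, 17): d=(-1,-3) top-left  bias=+0
  edge (15, 17)→(20, 8): d=(5,-9) top-left  bias=+0
  edge (20, 8)→(16, 20): d=(-4,12) right/bottom  bias=-1
    (5,2)@(11, 5): e=[0,-96,120] → .  [on edge]
    (10,2)@(21, 5): e=[30,-6,0] → .  [on edge]
    (6,5)@(13, 11): e=[0,-48,72] → .  [on edge]
    (9,5)@(19, 11): e=[18,6,0] → .  [on edge]
    (8,7)@(17, 15): e=[8,8,8] → X
    (9,7)@(19, 15): e=[14,26,-16] → .
    (7,8)@(15, 17): e=[0,0,24] → X  [on edge]
    (8,8)@(17, 17): e=[6,18,0] → .  [on edge]
    (7,9)@(15, 19): e=[-2,10,16] → .
  covered (2 px):
    . . . . . . . . . . . .
    . . . . . . . . . . . .
    . . . . . . . . . . . .
    . . . . . . . . . . . .
    . . . . . . . . . . . .
    . . . . . . . . . . . .
    . . . . . . . . . . . .
    . . . . . . . . X . . .
    . . . . . . . X . . . .
    . . . . . . . . . . . .
    . . . . . . . . . . . .

Z-buffer (winner per pixel, '.' = empty):
  . . . . . . . . . . . .
  2 . . . . . . . . . . .
  . 2 . . 0 . . . . . . .
  . . 2 1 1 . . . . . . .
  . . 0 2 1 1 1 1 1 1 . .
  . . . . 2 . 1 1 . . . .
  . . . . . 2 2 . . . . .
  . . . . . . 2 2 3 . . .
  . . . . . . . 3 2 . . .
  . . . . . . . . . 2 . .
  . . . . . . . . . . . .

Final: -1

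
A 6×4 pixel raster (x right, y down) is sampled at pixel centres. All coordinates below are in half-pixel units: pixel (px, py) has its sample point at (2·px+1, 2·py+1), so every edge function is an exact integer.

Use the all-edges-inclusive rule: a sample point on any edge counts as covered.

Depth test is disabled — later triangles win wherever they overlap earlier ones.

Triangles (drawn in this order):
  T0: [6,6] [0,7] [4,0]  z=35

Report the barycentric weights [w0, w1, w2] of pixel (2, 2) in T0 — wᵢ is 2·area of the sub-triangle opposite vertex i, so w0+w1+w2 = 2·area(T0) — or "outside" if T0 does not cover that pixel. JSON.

T0:
  2·area = 38
  edge (6, 6)→(0, 7): d=(-6,1) inclusive
  edge (0, 7)→(4, 0): d=(4,-7) inclusive
  edge (4, 0)→(6, 6): d=(2,6) inclusive
    (1,1)@(3, 3): e=[21,5,12] → X
    (2,1)@(5, 3): e=[19,19,0] → X  [on edge]
    (3,1)@(7, 3): e=[17,33,-12] → .
    (1,2)@(3, 5): e=[9,13,16] → X
    (3,2)@(7, 5): e=[5,41,-8] → .
    (1,3)@(3, 7): e=[-3,21,20] → .
    (2,3)@(5, 7): e=[-5,35,8] → .
  covered (4 px):
    . . . . . .
    . X X . . .
    . X X . . .
    . . . . . .

Final: [27,4,7]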